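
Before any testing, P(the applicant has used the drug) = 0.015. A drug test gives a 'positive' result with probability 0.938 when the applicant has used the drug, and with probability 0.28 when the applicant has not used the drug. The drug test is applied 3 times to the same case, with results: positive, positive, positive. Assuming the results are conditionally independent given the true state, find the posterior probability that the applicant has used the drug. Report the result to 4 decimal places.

Posterior P(H) ≈ 0.3641

Let H be the event that the applicant has used the drug; start with P(H) = 0.015. P('positive'|H) = 0.938, P('positive'|¬H) = 0.28.
Update on result 1 ('positive'): P(H) ← 0.938·0.0150 / (0.938·0.0150 + 0.28·0.9850) = 0.014070/0.28987 = 0.0485.
Update on result 2 ('positive'): P(H) ← 0.938·0.0485 / (0.938·0.0485 + 0.28·0.9515) = 0.045530/0.31194 = 0.1460.
Update on result 3 ('positive'): P(H) ← 0.938·0.1460 / (0.938·0.1460 + 0.28·0.8540) = 0.13691/0.37604 = 0.3641.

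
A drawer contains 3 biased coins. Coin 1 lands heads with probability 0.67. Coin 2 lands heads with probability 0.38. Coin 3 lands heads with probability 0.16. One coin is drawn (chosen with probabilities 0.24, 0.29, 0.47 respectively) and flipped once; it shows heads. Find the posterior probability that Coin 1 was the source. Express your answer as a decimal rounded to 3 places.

Posterior probability ≈ 0.464

Tabulate prior·likelihood by source: [1] prior 0.24, lik 0.67, product 0.1608; [2] prior 0.29, lik 0.38, product 0.1102; [3] prior 0.47, lik 0.16, product 0.07520.
Normalizing constant = 0.34620; the posterior for Coin 1 is its product over the sum, 0.1608/0.34620 = 0.464.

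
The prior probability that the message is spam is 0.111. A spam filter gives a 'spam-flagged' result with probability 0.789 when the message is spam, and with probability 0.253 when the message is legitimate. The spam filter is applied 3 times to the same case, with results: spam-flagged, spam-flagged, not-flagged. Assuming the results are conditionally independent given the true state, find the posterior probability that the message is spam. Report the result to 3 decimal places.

Let H be the event that the message is spam; start with P(H) = 0.111. P('spam-flagged'|H) = 0.789, P('spam-flagged'|¬H) = 0.253.
Update on result 1 ('spam-flagged'): P(H) ← 0.789·0.1110 / (0.789·0.1110 + 0.253·0.8890) = 0.087579/0.31250 = 0.2803.
Update on result 2 ('spam-flagged'): P(H) ← 0.789·0.2803 / (0.789·0.2803 + 0.253·0.7197) = 0.22112/0.40322 = 0.5484.
Update on result 3 ('not-flagged'): P(H) ← 0.211·0.5484 / (0.211·0.5484 + 0.747·0.4516) = 0.11571/0.45306 = 0.2554.

Posterior P(H) ≈ 0.255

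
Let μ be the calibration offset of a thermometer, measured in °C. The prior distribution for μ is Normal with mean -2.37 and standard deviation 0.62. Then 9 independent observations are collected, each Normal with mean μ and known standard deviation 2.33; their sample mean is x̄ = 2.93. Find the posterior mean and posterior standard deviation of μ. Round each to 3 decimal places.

Posterior mean ≈ -0.307; posterior SD ≈ 0.485

Prior precision 1/τ₀² = 1/0.62² = 2.60146; data precision n/σ² = 9/2.33² = 1.65779.
Posterior precision = 2.60146 + 1.65779 = 4.25925, giving posterior SD = 1/√4.25925 = 0.485.
Posterior mean = (2.60146·-2.37 + 1.65779·2.93) / 4.25925 = -0.307.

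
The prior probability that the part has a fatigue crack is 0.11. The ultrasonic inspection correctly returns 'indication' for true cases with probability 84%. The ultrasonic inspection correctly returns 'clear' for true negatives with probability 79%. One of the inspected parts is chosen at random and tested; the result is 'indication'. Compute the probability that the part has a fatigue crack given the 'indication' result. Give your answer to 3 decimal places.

Let H be the event that the part has a fatigue crack. P(H) = 0.11, so P(¬H) = 0.89. With E the 'indication' result, P(E|H) = 0.84 and P(E|¬H) = 0.21.
P(E) = 0.84·0.11 + 0.21·0.89 = 0.092400 + 0.18690 = 0.27930.
By Bayes' theorem, P(H|E) = 0.092400 / 0.27930 = 0.331.

P(H | E) ≈ 0.331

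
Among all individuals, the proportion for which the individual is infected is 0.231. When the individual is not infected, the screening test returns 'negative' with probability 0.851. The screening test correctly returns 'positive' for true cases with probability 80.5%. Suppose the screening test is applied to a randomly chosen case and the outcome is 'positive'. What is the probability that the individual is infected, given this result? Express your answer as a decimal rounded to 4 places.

P(H | E) ≈ 0.6187

Write H for 'the individual is infected'. Prior odds H:¬H = 0.231/0.769 = 0.30039. For the 'positive' outcome, the likelihood ratio is 0.805/0.149 = 5.4027.
Posterior odds = 0.30039 × 5.4027 = 1.6229, so P(H|E) = 1.6229/(1+1.6229) = 0.6187.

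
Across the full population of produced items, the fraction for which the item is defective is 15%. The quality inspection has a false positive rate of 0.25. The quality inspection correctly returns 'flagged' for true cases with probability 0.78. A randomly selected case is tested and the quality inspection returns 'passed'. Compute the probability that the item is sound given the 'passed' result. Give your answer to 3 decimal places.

Let H be the event that the item is defective. P(H) = 0.15, so P(¬H) = 0.85. With E the 'passed' result, P(E|H) = 0.22 and P(E|¬H) = 0.75.
P(E) = 0.22·0.15 + 0.75·0.85 = 0.033000 + 0.63750 = 0.67050.
By Bayes' theorem, P(H|E) = 0.033000 / 0.67050 = 0.049. Hence P(¬H|E) = 1 − 0.049 = 0.951.

P(¬H | E) ≈ 0.951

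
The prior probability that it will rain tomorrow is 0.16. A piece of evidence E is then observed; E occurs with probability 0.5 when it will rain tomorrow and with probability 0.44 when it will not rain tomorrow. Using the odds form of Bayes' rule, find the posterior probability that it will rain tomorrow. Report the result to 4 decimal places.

Prior odds = 0.16/(1−0.16) = 0.19048.
Likelihood ratio for E = 0.5/0.44 = 1.1364.
Posterior odds = prior odds × LR = 0.21645.
Posterior probability = odds/(1+odds) = 0.21645/1.2165 = 0.1779.

Posterior probability ≈ 0.1779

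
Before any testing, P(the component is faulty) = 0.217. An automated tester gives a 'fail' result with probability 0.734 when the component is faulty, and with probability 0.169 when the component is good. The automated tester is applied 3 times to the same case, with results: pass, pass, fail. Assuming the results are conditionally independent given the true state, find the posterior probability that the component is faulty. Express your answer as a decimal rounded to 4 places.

Posterior P(H) ≈ 0.1098

With H the event that the component is faulty, the joint likelihood of the observed sequence is P(data|H) = 0.266·0.266·0.734 = 0.051935 and P(data|¬H) = 0.831·0.831·0.169 = 0.11670.
Bayes: P(H|data) = 0.217·0.051935 / (0.217·0.051935 + 0.783·0.11670) = 0.011270/0.10265 = 0.1098.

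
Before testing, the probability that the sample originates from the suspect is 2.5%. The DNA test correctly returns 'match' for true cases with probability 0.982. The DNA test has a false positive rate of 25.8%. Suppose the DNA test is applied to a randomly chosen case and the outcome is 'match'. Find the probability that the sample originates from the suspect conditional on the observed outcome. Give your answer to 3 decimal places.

Write H for 'the sample originates from the suspect'. Prior odds H:¬H = 0.025/0.975 = 0.025641. For the 'match' outcome, the likelihood ratio is 0.982/0.258 = 3.8062.
Posterior odds = 0.025641 × 3.8062 = 0.097595, so P(H|E) = 0.097595/(1+0.097595) = 0.089.

P(H | E) ≈ 0.089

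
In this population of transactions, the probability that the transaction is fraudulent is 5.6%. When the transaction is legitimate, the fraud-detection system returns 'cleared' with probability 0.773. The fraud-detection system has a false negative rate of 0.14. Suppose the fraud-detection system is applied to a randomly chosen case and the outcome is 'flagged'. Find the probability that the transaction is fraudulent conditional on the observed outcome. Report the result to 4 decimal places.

P(H | E) ≈ 0.1835

Let H be the event that the transaction is fraudulent. P(H) = 0.056, so P(¬H) = 0.944. With E the 'flagged' result, P(E|H) = 0.86 and P(E|¬H) = 0.227.
P(E) = 0.86·0.056 + 0.227·0.944 = 0.048160 + 0.21429 = 0.26245.
By Bayes' theorem, P(H|E) = 0.048160 / 0.26245 = 0.1835.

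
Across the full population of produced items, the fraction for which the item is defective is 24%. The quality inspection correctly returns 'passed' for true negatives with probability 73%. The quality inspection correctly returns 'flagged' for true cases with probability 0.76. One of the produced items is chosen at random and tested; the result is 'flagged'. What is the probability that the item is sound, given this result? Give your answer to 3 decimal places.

Write H for 'the item is defective'. Prior odds H:¬H = 0.24/0.76 = 0.31579. For the 'flagged' outcome, the likelihood ratio is 0.76/0.27 = 2.8148.
Posterior odds = 0.31579 × 2.8148 = 0.88889, so P(H|E) = 0.88889/(1+0.88889) = 0.471. Then P(¬H|E) = 1 − 0.471 = 0.529.

P(¬H | E) ≈ 0.529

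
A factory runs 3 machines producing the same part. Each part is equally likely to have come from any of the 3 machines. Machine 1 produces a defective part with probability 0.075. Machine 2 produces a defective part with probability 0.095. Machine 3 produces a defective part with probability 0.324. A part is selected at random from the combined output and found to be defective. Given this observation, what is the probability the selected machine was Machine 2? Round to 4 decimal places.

Posterior probability ≈ 0.1923

P(defective|M1) = 0.075; P(defective|M2) = 0.095; P(defective|M3) = 0.324.
Prior × likelihood for each source: 0.333333·0.075=0.02500, 0.333333·0.095=0.03167, 0.333333·0.324=0.1080. Summing gives P(defective) = 0.16467.
P(Machine 2 | defective) = 0.03167 / 0.16467 = 0.1923.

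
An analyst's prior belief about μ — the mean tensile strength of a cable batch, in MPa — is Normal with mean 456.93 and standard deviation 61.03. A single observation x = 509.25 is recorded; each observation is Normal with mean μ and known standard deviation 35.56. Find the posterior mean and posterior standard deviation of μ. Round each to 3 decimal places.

Posterior mean ≈ 495.989; posterior SD ≈ 30.725

With known σ, the Normal prior is conjugate. Weight on the data is w = (n/σ²)/(n/σ² + 1/τ₀²) = 0.00079082/(0.00079082+0.00026848) = 0.74655.
Posterior mean = w·x̄ + (1−w)·μ₀ = 0.74655·509.25 + 0.25345·456.93 = 495.989. Posterior variance = 1/(0.00079082+0.00026848) = 944.021, so SD = 30.725.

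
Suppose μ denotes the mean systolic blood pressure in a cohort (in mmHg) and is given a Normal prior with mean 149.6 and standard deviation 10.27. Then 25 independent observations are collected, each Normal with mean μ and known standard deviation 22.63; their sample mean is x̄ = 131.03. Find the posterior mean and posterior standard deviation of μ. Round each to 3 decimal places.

With known σ, the Normal prior is conjugate. Weight on the data is w = (n/σ²)/(n/σ² + 1/τ₀²) = 0.0488170/(0.0488170+0.00948111) = 0.83737.
Posterior mean = w·x̄ + (1−w)·μ₀ = 0.83737·131.03 + 0.16263·149.6 = 134.050. Posterior variance = 1/(0.0488170+0.00948111) = 17.1532, so SD = 4.142.

Posterior mean ≈ 134.050; posterior SD ≈ 4.142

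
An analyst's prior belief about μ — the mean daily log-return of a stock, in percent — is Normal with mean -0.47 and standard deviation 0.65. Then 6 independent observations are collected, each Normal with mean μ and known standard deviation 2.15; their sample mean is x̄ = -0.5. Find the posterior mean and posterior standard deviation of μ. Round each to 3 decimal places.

Posterior mean ≈ -0.481; posterior SD ≈ 0.522

With known σ, the Normal prior is conjugate. Weight on the data is w = (n/σ²)/(n/σ² + 1/τ₀²) = 1.29800/(1.29800+2.36686) = 0.35417.
Posterior mean = w·x̄ + (1−w)·μ₀ = 0.35417·-0.5 + 0.64583·-0.47 = -0.481. Posterior variance = 1/(1.29800+2.36686) = 0.272862, so SD = 0.522.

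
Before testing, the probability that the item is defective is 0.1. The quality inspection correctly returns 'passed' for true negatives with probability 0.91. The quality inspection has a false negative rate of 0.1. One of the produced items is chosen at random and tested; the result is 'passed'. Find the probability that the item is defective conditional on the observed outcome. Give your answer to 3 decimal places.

P(H | E) ≈ 0.012

Write H for 'the item is defective'. Prior odds H:¬H = 0.1/0.9 = 0.11111. For the 'passed' outcome, the likelihood ratio is 0.1/0.91 = 0.10989.
Posterior odds = 0.11111 × 0.10989 = 0.012210, so P(H|E) = 0.012210/(1+0.012210) = 0.012.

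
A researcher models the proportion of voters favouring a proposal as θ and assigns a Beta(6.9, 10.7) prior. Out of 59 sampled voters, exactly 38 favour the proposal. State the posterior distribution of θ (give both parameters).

Posterior: Beta(44.9, 31.7)

Observing 38 successes and 21 failures updates Beta(6.9, 10.7) by adding the success and failure counts to the two shape parameters: α = 6.9+38 = 44.9, β = 10.7+21 = 31.7.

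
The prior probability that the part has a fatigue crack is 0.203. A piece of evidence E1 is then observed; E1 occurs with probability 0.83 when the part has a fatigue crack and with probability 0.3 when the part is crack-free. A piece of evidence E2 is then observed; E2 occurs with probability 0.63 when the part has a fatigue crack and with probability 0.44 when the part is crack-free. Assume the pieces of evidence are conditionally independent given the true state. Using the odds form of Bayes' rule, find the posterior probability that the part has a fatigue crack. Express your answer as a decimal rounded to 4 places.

Prior odds = 0.203/(1−0.203) = 0.25471.
Likelihood ratio for E1 = 0.83/0.3 = 2.7667.
Likelihood ratio for E2 = 0.63/0.44 = 1.4318.
Posterior odds = prior odds × LR₁ × LR₂ = 1.0090.
Posterior probability = odds/(1+odds) = 1.0090/2.0090 = 0.5022.

Posterior probability ≈ 0.5022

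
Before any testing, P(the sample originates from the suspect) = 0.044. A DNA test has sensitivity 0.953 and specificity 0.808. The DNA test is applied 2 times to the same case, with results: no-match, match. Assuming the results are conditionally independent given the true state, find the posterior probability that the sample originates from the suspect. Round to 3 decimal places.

With H the event that the sample originates from the suspect, the joint likelihood of the observed sequence is P(data|H) = 0.047·0.953 = 0.044791 and P(data|¬H) = 0.808·0.192 = 0.15514.
Bayes: P(H|data) = 0.044·0.044791 / (0.044·0.044791 + 0.956·0.15514) = 0.0019708/0.15028 = 0.0131.

Posterior P(H) ≈ 0.013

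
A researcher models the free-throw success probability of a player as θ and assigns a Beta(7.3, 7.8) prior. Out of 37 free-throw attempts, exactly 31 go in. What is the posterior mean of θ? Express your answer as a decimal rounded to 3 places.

Posterior mean ≈ 0.735

Observing 31 successes and 6 failures updates Beta(7.3, 7.8) by adding the success and failure counts to the two shape parameters: α = 7.3+31 = 38.3, β = 7.8+6 = 13.8.
Posterior mean = α/(α+β) = 38.3/52.1 = 0.735.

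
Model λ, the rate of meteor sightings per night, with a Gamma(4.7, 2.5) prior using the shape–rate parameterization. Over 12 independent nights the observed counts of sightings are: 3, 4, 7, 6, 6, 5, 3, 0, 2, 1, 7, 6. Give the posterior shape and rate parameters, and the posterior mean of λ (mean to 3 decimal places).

The Poisson likelihood adds the total count to the shape and the number of exposure periods to the rate. Here ∑xᵢ = 50 and n = 12, so shape 4.7→54.7 and rate 2.5→14.5.
Posterior mean = shape/rate = 54.7/14.5 = 3.772.

Posterior: Gamma(shape=54.7, rate=14.5); mean ≈ 3.772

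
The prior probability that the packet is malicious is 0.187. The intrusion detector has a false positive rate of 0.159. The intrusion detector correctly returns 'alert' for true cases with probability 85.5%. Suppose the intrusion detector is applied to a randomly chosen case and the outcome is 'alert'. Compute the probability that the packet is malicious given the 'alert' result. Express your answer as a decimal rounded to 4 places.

Let H be the event that the packet is malicious. P(H) = 0.187, so P(¬H) = 0.813. With E the 'alert' result, P(E|H) = 0.855 and P(E|¬H) = 0.159.
P(E) = 0.855·0.187 + 0.159·0.813 = 0.15988 + 0.12927 = 0.28915.
By Bayes' theorem, P(H|E) = 0.15988 / 0.28915 = 0.5529.

P(H | E) ≈ 0.5529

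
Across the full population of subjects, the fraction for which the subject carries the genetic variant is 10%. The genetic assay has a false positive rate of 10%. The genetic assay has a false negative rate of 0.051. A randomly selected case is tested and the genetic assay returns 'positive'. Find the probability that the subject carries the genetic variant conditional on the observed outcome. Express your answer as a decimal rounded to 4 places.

Let H be the event that the subject carries the genetic variant. P(H) = 0.1, so P(¬H) = 0.9. With E the 'positive' result, P(E|H) = 0.949 and P(E|¬H) = 0.1.
P(E) = 0.949·0.1 + 0.1·0.9 = 0.094900 + 0.090000 = 0.18490.
By Bayes' theorem, P(H|E) = 0.094900 / 0.18490 = 0.5133.

P(H | E) ≈ 0.5133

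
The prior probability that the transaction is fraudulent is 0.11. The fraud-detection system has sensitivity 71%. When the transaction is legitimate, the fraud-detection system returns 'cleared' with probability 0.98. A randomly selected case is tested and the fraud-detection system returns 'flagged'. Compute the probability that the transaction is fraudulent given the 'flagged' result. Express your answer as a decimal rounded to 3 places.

P(H | E) ≈ 0.814

Let H be the event that the transaction is fraudulent. P(H) = 0.11, so P(¬H) = 0.89. With E the 'flagged' result, P(E|H) = 0.71 and P(E|¬H) = 0.02.
P(E) = 0.71·0.11 + 0.02·0.89 = 0.078100 + 0.017800 = 0.095900.
By Bayes' theorem, P(H|E) = 0.078100 / 0.095900 = 0.814.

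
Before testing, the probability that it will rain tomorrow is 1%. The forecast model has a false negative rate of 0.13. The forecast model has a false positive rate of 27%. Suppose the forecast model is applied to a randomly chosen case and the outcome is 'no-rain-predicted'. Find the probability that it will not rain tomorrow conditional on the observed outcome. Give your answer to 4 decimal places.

P(¬H | E) ≈ 0.9982

Write H for 'it will rain tomorrow'. Prior odds H:¬H = 0.01/0.99 = 0.010101. For the 'no-rain-predicted' outcome, the likelihood ratio is 0.13/0.73 = 0.17808.
Posterior odds = 0.010101 × 0.17808 = 0.0017988, so P(H|E) = 0.0017988/(1+0.0017988) = 0.0018. Then P(¬H|E) = 1 − 0.0018 = 0.9982.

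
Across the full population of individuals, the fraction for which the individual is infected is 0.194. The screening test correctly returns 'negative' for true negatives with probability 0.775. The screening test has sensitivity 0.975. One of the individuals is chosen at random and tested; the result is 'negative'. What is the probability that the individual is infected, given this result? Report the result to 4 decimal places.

P(H | E) ≈ 0.0077

Write H for 'the individual is infected'. Prior odds H:¬H = 0.194/0.806 = 0.24069. For the 'negative' outcome, the likelihood ratio is 0.025/0.775 = 0.032258.
Posterior odds = 0.24069 × 0.032258 = 0.0077643, so P(H|E) = 0.0077643/(1+0.0077643) = 0.0077.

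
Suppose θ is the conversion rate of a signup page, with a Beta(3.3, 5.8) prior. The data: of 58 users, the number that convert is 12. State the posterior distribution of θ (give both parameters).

Posterior: Beta(15.3, 51.8)

The binomial likelihood is conjugate to the Beta prior: with 12 successes and 46 failures, the posterior is Beta(3.3+12, 5.8+46) = Beta(15.3, 51.8).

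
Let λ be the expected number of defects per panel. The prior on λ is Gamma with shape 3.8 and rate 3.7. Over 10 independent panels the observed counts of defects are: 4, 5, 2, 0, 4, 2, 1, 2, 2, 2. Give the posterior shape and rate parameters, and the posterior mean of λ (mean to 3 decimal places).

Posterior: Gamma(shape=27.8, rate=13.7); mean ≈ 2.029

Total count ∑xᵢ = 24 over n = 10 panels.
Gamma is conjugate to the Poisson likelihood: posterior is Gamma(shape = 3.8+24 = 27.8, rate = 3.7+10 = 13.7).
Posterior mean = shape/rate = 27.8/13.7 = 2.029.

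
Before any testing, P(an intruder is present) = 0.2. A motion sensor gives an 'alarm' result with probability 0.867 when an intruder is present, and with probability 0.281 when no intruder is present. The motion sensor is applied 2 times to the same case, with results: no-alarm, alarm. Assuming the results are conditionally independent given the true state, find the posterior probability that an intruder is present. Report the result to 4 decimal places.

Let H be the event that an intruder is present; start with P(H) = 0.2. P('alarm'|H) = 0.867, P('alarm'|¬H) = 0.281.
Update on result 1 ('no-alarm'): P(H) ← 0.133·0.2000 / (0.133·0.2000 + 0.719·0.8000) = 0.026600/0.60180 = 0.0442.
Update on result 2 ('alarm'): P(H) ← 0.867·0.0442 / (0.867·0.0442 + 0.281·0.9558) = 0.038322/0.30690 = 0.1249.

Posterior P(H) ≈ 0.1249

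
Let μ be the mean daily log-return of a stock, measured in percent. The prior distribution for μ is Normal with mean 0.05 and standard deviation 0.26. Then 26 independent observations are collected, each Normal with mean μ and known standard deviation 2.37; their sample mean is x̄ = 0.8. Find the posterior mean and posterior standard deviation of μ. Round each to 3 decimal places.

With known σ, the Normal prior is conjugate. Weight on the data is w = (n/σ²)/(n/σ² + 1/τ₀²) = 4.62889/(4.62889+14.7929) = 0.23833.
Posterior mean = w·x̄ + (1−w)·μ₀ = 0.23833·0.8 + 0.76167·0.05 = 0.229. Posterior variance = 1/(4.62889+14.7929) = 0.0514886, so SD = 0.227.

Posterior mean ≈ 0.229; posterior SD ≈ 0.227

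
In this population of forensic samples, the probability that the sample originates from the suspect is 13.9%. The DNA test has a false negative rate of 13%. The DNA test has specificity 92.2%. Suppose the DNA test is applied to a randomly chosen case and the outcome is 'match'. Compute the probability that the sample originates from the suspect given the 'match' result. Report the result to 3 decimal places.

P(H | E) ≈ 0.643

Let H be the event that the sample originates from the suspect. P(H) = 0.139, so P(¬H) = 0.861. With E the 'match' result, P(E|H) = 0.87 and P(E|¬H) = 0.078.
P(E) = 0.87·0.139 + 0.078·0.861 = 0.12093 + 0.067158 = 0.18809.
By Bayes' theorem, P(H|E) = 0.12093 / 0.18809 = 0.643.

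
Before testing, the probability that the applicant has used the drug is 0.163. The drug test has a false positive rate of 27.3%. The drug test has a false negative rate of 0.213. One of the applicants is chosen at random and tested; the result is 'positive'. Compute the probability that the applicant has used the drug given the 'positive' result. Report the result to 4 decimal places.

Write H for 'the applicant has used the drug'. Prior odds H:¬H = 0.163/0.837 = 0.19474. For the 'positive' outcome, the likelihood ratio is 0.787/0.273 = 2.8828.
Posterior odds = 0.19474 × 2.8828 = 0.56140, so P(H|E) = 0.56140/(1+0.56140) = 0.3596.

P(H | E) ≈ 0.3596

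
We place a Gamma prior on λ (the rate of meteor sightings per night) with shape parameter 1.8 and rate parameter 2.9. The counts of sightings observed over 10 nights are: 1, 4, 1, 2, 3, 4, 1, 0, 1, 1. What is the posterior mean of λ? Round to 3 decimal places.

Total count ∑xᵢ = 18 over n = 10 nights.
Gamma is conjugate to the Poisson likelihood: posterior is Gamma(shape = 1.8+18 = 19.8, rate = 2.9+10 = 12.9).
E[λ | data] = 19.8/12.9 = 1.535.

Posterior mean ≈ 1.535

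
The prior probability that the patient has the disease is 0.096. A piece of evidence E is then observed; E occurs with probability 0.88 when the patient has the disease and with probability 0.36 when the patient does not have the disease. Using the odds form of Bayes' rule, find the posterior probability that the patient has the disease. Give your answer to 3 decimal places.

Posterior probability ≈ 0.206

Prior odds = 0.096/(1−0.096) = 0.10619. In log-odds, ln(0.10619) = -2.2425.
Add log likelihood ratio: ln(2.4444) = 0.89382.
Posterior log-odds = -1.3487, so posterior odds = exp(-1.3487) = 0.25959. Converting, P(H|E) = 0.25959/1.2596 = 0.206.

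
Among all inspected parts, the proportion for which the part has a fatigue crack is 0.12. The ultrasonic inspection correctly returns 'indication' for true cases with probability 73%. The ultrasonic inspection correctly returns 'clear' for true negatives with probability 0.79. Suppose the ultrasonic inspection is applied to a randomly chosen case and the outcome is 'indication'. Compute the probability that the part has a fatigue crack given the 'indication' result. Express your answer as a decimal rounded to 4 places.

P(H | E) ≈ 0.3216

Let H be the event that the part has a fatigue crack. P(H) = 0.12, so P(¬H) = 0.88. With E the 'indication' result, P(E|H) = 0.73 and P(E|¬H) = 0.21.
P(E) = 0.73·0.12 + 0.21·0.88 = 0.087600 + 0.18480 = 0.27240.
By Bayes' theorem, P(H|E) = 0.087600 / 0.27240 = 0.3216.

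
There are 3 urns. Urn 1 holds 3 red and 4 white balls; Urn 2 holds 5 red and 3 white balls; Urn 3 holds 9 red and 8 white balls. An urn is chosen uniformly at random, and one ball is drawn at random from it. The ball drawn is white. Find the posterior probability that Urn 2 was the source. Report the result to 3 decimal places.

Posterior probability ≈ 0.265

Tabulate prior·likelihood by source: [1] prior 0.333333, lik 0.5714, product 0.1905; [2] prior 0.333333, lik 0.375, product 0.1250; [3] prior 0.333333, lik 0.4706, product 0.1569.
Normalizing constant = 0.47234; the posterior for Urn 2 is its product over the sum, 0.1250/0.47234 = 0.265.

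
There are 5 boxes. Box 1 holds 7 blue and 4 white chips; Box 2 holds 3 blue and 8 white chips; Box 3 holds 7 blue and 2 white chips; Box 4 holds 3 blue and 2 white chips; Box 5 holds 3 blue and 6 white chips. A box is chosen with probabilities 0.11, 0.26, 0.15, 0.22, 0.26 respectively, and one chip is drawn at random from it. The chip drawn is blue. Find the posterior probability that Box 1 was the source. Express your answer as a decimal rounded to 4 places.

P(blue|Box 1) = 0.6364; P(blue|Box 2) = 0.2727; P(blue|Box 3) = 0.7778; P(blue|Box 4) = 0.6; P(blue|Box 5) = 0.3333.
Prior × likelihood for each source: 0.11·0.6364=0.07000, 0.26·0.2727=0.07091, 0.15·0.7778=0.1167, 0.22·0.6=0.1320, 0.26·0.3333=0.08667. Summing gives P(blue) = 0.47624.
P(Box 1 | blue) = 0.07000 / 0.47624 = 0.1470.

Posterior probability ≈ 0.1470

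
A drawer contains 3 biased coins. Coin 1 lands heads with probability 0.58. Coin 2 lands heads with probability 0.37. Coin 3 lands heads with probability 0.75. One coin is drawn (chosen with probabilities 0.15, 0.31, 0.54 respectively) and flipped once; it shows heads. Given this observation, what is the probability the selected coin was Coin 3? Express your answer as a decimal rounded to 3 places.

Tabulate prior·likelihood by source: [1] prior 0.15, lik 0.58, product 0.08700; [2] prior 0.31, lik 0.37, product 0.1147; [3] prior 0.54, lik 0.75, product 0.4050.
Normalizing constant = 0.60670; the posterior for Coin 3 is its product over the sum, 0.4050/0.60670 = 0.668.

Posterior probability ≈ 0.668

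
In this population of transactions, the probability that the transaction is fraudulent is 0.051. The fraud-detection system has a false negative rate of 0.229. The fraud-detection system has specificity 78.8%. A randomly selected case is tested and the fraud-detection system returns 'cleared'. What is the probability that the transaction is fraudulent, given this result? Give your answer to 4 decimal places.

Let H be the event that the transaction is fraudulent. P(H) = 0.051, so P(¬H) = 0.949. With E the 'cleared' result, P(E|H) = 0.229 and P(E|¬H) = 0.788.
P(E) = 0.229·0.051 + 0.788·0.949 = 0.011679 + 0.74781 = 0.75949.
By Bayes' theorem, P(H|E) = 0.011679 / 0.75949 = 0.0154.

P(H | E) ≈ 0.0154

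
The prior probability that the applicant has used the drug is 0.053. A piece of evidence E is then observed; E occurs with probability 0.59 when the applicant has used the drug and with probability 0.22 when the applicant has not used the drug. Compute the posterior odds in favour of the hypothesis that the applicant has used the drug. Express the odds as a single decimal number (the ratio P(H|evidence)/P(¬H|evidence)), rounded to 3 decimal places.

Prior odds = 0.053/(1−0.053) = 0.055966.
Likelihood ratio for E = 0.59/0.22 = 2.6818.
Posterior odds = prior odds × LR = 0.15009.

Posterior odds ≈ 0.150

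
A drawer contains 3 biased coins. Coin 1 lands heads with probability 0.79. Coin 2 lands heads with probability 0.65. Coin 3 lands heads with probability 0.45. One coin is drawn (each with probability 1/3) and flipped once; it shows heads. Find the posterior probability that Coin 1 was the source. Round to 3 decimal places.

Posterior probability ≈ 0.418

P(heads|C1) = 0.79; P(heads|C2) = 0.65; P(heads|C3) = 0.45.
Prior × likelihood for each source: 0.333333·0.79=0.2633, 0.333333·0.65=0.2167, 0.333333·0.45=0.1500. Summing gives P(heads) = 0.63000.
P(Coin 1 | heads) = 0.2633 / 0.63000 = 0.418.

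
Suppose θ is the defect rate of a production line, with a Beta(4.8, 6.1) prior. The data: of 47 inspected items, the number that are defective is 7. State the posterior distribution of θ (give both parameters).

Posterior: Beta(11.8, 46.1)

Observing 7 successes and 40 failures updates Beta(4.8, 6.1) by adding the success and failure counts to the two shape parameters: α = 4.8+7 = 11.8, β = 6.1+40 = 46.1.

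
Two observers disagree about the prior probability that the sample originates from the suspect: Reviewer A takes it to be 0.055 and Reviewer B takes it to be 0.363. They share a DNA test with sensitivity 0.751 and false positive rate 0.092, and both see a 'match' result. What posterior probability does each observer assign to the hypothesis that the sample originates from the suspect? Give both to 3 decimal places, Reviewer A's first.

Reviewer A: 0.322; Reviewer B: 0.823

The likelihood ratio for a 'match' result is 0.751/0.092 = 8.1630.
Reviewer A: prior odds 0.055/0.945 = 0.058201; posterior odds 0.47510; posterior probability 0.322.
Reviewer B: prior odds 0.363/0.637 = 0.56986; posterior odds 4.6518; posterior probability 0.823.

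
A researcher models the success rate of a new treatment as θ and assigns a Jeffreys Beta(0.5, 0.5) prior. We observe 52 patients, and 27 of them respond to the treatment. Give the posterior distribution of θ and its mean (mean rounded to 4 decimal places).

Observing 27 successes and 25 failures updates Beta(0.5, 0.5) by adding the success and failure counts to the two shape parameters: α = 0.5+27 = 27.5, β = 0.5+25 = 25.5.
Posterior mean = α/(α+β) = 27.5/53 = 0.5189.

Posterior: Beta(27.5, 25.5); mean ≈ 0.5189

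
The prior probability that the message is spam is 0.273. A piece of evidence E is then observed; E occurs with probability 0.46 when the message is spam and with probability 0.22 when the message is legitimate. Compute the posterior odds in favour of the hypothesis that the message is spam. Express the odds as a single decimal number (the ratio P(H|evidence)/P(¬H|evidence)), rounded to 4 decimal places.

Prior odds = 0.273/(1−0.273) = 0.37552.
Likelihood ratio for E = 0.46/0.22 = 2.0909.
Posterior odds = prior odds × LR = 0.78517.

Posterior odds ≈ 0.7852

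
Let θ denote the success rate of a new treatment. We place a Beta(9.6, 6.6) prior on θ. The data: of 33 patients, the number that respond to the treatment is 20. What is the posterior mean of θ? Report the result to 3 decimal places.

Observing 20 successes and 13 failures updates Beta(9.6, 6.6) by adding the success and failure counts to the two shape parameters: α = 9.6+20 = 29.6, β = 6.6+13 = 19.6.
E[θ | data] = 29.6/(29.6+19.6) = 0.602.

Posterior mean ≈ 0.602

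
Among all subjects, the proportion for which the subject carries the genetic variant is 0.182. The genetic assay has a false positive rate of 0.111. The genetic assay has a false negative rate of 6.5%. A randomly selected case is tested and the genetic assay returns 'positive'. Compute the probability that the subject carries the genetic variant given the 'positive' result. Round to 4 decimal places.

Write H for 'the subject carries the genetic variant'. Prior odds H:¬H = 0.182/0.818 = 0.22249. For the 'positive' outcome, the likelihood ratio is 0.935/0.111 = 8.4234.
Posterior odds = 0.22249 × 8.4234 = 1.8742, so P(H|E) = 1.8742/(1+1.8742) = 0.6521.

P(H | E) ≈ 0.6521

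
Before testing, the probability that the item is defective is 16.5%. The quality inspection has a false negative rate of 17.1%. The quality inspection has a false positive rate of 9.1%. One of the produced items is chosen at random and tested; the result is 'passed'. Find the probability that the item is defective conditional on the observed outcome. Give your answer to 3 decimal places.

P(H | E) ≈ 0.036

Let H be the event that the item is defective. P(H) = 0.165, so P(¬H) = 0.835. With E the 'passed' result, P(E|H) = 0.171 and P(E|¬H) = 0.909.
P(E) = 0.171·0.165 + 0.909·0.835 = 0.028215 + 0.75901 = 0.78723.
By Bayes' theorem, P(H|E) = 0.028215 / 0.78723 = 0.036.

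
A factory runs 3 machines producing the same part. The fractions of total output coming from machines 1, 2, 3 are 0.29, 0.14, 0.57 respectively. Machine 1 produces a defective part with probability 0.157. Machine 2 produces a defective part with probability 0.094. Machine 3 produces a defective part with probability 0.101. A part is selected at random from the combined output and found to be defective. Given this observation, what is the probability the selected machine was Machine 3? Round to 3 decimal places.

Tabulate prior·likelihood by source: [1] prior 0.29, lik 0.157, product 0.04553; [2] prior 0.14, lik 0.094, product 0.01316; [3] prior 0.57, lik 0.101, product 0.05757.
Normalizing constant = 0.11626; the posterior for Machine 3 is its product over the sum, 0.05757/0.11626 = 0.495.

Posterior probability ≈ 0.495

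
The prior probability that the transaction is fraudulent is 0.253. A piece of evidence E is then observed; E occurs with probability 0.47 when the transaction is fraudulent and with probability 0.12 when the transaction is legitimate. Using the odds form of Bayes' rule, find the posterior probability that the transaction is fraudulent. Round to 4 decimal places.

Posterior probability ≈ 0.5702

Prior odds = 0.253/(1−0.253) = 0.33869.
Likelihood ratio for E = 0.47/0.12 = 3.9167.
Posterior odds = prior odds × LR = 1.3265.
Posterior probability = odds/(1+odds) = 1.3265/2.3265 = 0.5702.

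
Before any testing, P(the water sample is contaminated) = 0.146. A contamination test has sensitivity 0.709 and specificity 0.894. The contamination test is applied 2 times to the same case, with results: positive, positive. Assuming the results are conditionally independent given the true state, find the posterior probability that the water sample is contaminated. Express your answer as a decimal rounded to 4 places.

Posterior P(H) ≈ 0.8844

With H the event that the water sample is contaminated, the joint likelihood of the observed sequence is P(data|H) = 0.709·0.709 = 0.50268 and P(data|¬H) = 0.106·0.106 = 0.011236.
Bayes: P(H|data) = 0.146·0.50268 / (0.146·0.50268 + 0.854·0.011236) = 0.073391/0.082987 = 0.8844.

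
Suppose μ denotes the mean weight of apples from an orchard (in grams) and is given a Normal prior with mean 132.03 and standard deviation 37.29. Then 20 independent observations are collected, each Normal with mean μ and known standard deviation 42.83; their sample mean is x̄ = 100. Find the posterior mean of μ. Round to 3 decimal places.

Posterior mean ≈ 101.982

Prior precision 1/τ₀² = 1/37.29² = 0.00071914; data precision n/σ² = 20/42.83² = 0.0109027.
Posterior precision = 0.00071914 + 0.0109027 = 0.0116218.
Posterior mean = (0.00071914·132.03 + 0.0109027·100) / 0.0116218 = 101.982.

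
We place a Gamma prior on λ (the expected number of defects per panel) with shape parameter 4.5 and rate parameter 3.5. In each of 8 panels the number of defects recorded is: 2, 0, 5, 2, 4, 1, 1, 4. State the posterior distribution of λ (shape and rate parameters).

Posterior: Gamma(shape=23.5, rate=11.5)

Total count ∑xᵢ = 19 over n = 8 panels.
Gamma is conjugate to the Poisson likelihood: posterior is Gamma(shape = 4.5+19 = 23.5, rate = 3.5+8 = 11.5).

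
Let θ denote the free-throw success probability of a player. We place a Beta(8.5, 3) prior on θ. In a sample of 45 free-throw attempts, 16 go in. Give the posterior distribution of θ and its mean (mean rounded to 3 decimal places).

Observing 16 successes and 29 failures updates Beta(8.5, 3) by adding the success and failure counts to the two shape parameters: α = 8.5+16 = 24.5, β = 3+29 = 32.
Posterior mean = α/(α+β) = 24.5/56.5 = 0.434.

Posterior: Beta(24.5, 32); mean ≈ 0.434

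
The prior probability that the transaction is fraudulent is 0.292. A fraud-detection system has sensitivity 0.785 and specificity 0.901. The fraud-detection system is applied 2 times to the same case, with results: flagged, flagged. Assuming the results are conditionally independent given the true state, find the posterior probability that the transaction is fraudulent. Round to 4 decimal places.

Posterior P(H) ≈ 0.9629

Let H be the event that the transaction is fraudulent; start with P(H) = 0.292. P('flagged'|H) = 0.785, P('flagged'|¬H) = 0.099.
Update on result 1 ('flagged'): P(H) ← 0.785·0.2920 / (0.785·0.2920 + 0.099·0.7080) = 0.22922/0.29931 = 0.7658.
Update on result 2 ('flagged'): P(H) ← 0.785·0.7658 / (0.785·0.7658 + 0.099·0.2342) = 0.60117/0.62435 = 0.9629.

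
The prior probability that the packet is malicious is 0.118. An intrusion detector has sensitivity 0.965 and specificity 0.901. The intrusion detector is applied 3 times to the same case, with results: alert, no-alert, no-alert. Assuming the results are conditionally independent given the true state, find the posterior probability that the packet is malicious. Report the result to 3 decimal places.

Posterior P(H) ≈ 0.002

With H the event that the packet is malicious, the joint likelihood of the observed sequence is P(data|H) = 0.965·0.035·0.035 = 0.0011821 and P(data|¬H) = 0.099·0.901·0.901 = 0.080368.
Bayes: P(H|data) = 0.118·0.0011821 / (0.118·0.0011821 + 0.882·0.080368) = 0.00013949/0.071024 = 0.0020.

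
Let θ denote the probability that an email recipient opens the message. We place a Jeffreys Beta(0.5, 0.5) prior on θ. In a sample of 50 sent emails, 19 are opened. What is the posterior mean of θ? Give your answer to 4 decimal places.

Observing 19 successes and 31 failures updates Beta(0.5, 0.5) by adding the success and failure counts to the two shape parameters: α = 0.5+19 = 19.5, β = 0.5+31 = 31.5.
E[θ | data] = 19.5/(19.5+31.5) = 0.3824.

Posterior mean ≈ 0.3824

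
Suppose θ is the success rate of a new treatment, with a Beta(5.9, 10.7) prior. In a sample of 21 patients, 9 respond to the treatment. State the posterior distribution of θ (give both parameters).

Posterior: Beta(14.9, 22.7)

Observing 9 successes and 12 failures updates Beta(5.9, 10.7) by adding the success and failure counts to the two shape parameters: α = 5.9+9 = 14.9, β = 10.7+12 = 22.7.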